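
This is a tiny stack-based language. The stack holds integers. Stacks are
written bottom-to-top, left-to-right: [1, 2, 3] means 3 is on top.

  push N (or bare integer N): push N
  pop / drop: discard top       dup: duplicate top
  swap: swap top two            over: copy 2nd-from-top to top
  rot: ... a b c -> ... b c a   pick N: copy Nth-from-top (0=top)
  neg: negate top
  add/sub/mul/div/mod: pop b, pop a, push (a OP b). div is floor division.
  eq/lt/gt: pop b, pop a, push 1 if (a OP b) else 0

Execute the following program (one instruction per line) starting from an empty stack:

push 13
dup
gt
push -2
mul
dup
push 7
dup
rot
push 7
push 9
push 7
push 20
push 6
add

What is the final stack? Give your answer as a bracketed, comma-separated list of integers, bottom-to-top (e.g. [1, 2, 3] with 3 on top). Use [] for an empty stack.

Answer: [0, 7, 7, 0, 7, 9, 7, 26]

Derivation:
After 'push 13': [13]
After 'dup': [13, 13]
After 'gt': [0]
After 'push -2': [0, -2]
After 'mul': [0]
After 'dup': [0, 0]
After 'push 7': [0, 0, 7]
After 'dup': [0, 0, 7, 7]
After 'rot': [0, 7, 7, 0]
After 'push 7': [0, 7, 7, 0, 7]
After 'push 9': [0, 7, 7, 0, 7, 9]
After 'push 7': [0, 7, 7, 0, 7, 9, 7]
After 'push 20': [0, 7, 7, 0, 7, 9, 7, 20]
After 'push 6': [0, 7, 7, 0, 7, 9, 7, 20, 6]
After 'add': [0, 7, 7, 0, 7, 9, 7, 26]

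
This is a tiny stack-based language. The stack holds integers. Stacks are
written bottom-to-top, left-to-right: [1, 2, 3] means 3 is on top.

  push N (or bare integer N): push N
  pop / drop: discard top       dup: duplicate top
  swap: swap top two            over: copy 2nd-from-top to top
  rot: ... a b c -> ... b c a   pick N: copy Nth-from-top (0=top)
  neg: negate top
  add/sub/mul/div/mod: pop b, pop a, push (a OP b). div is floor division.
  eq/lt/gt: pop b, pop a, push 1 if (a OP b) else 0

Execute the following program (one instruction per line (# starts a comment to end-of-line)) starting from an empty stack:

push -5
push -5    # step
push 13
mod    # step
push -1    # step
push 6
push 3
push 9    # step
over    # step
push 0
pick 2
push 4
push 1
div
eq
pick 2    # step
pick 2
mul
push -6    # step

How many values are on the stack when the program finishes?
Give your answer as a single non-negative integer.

Answer: 11

Derivation:
After 'push -5': stack = [-5] (depth 1)
After 'push -5': stack = [-5, -5] (depth 2)
After 'push 13': stack = [-5, -5, 13] (depth 3)
After 'mod': stack = [-5, 8] (depth 2)
After 'push -1': stack = [-5, 8, -1] (depth 3)
After 'push 6': stack = [-5, 8, -1, 6] (depth 4)
After 'push 3': stack = [-5, 8, -1, 6, 3] (depth 5)
After 'push 9': stack = [-5, 8, -1, 6, 3, 9] (depth 6)
After 'over': stack = [-5, 8, -1, 6, 3, 9, 3] (depth 7)
After 'push 0': stack = [-5, 8, -1, 6, 3, 9, 3, 0] (depth 8)
After 'pick 2': stack = [-5, 8, -1, 6, 3, 9, 3, 0, 9] (depth 9)
After 'push 4': stack = [-5, 8, -1, 6, 3, 9, 3, 0, 9, 4] (depth 10)
After 'push 1': stack = [-5, 8, -1, 6, 3, 9, 3, 0, 9, 4, 1] (depth 11)
After 'div': stack = [-5, 8, -1, 6, 3, 9, 3, 0, 9, 4] (depth 10)
After 'eq': stack = [-5, 8, -1, 6, 3, 9, 3, 0, 0] (depth 9)
After 'pick 2': stack = [-5, 8, -1, 6, 3, 9, 3, 0, 0, 3] (depth 10)
After 'pick 2': stack = [-5, 8, -1, 6, 3, 9, 3, 0, 0, 3, 0] (depth 11)
After 'mul': stack = [-5, 8, -1, 6, 3, 9, 3, 0, 0, 0] (depth 10)
After 'push -6': stack = [-5, 8, -1, 6, 3, 9, 3, 0, 0, 0, -6] (depth 11)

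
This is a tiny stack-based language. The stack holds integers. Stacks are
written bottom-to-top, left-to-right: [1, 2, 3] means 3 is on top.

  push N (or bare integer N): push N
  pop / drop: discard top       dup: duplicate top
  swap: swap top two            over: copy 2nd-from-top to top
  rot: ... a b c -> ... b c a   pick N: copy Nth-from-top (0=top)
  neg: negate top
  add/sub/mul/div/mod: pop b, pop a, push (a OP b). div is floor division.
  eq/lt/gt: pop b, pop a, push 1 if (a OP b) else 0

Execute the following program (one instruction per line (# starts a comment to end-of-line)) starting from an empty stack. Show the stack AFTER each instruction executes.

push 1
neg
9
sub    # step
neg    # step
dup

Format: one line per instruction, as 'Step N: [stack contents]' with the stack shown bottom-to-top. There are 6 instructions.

Step 1: [1]
Step 2: [-1]
Step 3: [-1, 9]
Step 4: [-10]
Step 5: [10]
Step 6: [10, 10]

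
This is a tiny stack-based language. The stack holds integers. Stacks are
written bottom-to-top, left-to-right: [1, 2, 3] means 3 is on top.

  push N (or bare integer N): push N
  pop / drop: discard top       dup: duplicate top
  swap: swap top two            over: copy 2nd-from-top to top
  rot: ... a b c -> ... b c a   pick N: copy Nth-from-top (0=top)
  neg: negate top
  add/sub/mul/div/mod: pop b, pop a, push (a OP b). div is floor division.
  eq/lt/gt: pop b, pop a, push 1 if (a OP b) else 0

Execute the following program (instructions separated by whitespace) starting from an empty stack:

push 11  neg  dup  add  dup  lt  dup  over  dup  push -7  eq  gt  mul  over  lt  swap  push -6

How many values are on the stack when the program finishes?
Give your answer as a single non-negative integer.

After 'push 11': stack = [11] (depth 1)
After 'neg': stack = [-11] (depth 1)
After 'dup': stack = [-11, -11] (depth 2)
After 'add': stack = [-22] (depth 1)
After 'dup': stack = [-22, -22] (depth 2)
After 'lt': stack = [0] (depth 1)
After 'dup': stack = [0, 0] (depth 2)
After 'over': stack = [0, 0, 0] (depth 3)
After 'dup': stack = [0, 0, 0, 0] (depth 4)
After 'push -7': stack = [0, 0, 0, 0, -7] (depth 5)
After 'eq': stack = [0, 0, 0, 0] (depth 4)
After 'gt': stack = [0, 0, 0] (depth 3)
After 'mul': stack = [0, 0] (depth 2)
After 'over': stack = [0, 0, 0] (depth 3)
After 'lt': stack = [0, 0] (depth 2)
After 'swap': stack = [0, 0] (depth 2)
After 'push -6': stack = [0, 0, -6] (depth 3)

Answer: 3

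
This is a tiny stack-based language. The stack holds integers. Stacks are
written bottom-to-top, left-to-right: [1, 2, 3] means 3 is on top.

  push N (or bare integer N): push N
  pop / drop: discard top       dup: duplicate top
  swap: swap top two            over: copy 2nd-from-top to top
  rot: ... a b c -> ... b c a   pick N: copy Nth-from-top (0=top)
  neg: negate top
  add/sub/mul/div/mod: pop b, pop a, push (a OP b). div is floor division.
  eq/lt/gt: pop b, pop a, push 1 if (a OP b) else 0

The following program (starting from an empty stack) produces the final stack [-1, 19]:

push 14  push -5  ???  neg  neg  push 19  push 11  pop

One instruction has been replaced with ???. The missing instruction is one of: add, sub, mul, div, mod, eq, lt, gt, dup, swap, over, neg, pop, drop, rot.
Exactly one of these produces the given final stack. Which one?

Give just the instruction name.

Answer: mod

Derivation:
Stack before ???: [14, -5]
Stack after ???:  [-1]
The instruction that transforms [14, -5] -> [-1] is: mod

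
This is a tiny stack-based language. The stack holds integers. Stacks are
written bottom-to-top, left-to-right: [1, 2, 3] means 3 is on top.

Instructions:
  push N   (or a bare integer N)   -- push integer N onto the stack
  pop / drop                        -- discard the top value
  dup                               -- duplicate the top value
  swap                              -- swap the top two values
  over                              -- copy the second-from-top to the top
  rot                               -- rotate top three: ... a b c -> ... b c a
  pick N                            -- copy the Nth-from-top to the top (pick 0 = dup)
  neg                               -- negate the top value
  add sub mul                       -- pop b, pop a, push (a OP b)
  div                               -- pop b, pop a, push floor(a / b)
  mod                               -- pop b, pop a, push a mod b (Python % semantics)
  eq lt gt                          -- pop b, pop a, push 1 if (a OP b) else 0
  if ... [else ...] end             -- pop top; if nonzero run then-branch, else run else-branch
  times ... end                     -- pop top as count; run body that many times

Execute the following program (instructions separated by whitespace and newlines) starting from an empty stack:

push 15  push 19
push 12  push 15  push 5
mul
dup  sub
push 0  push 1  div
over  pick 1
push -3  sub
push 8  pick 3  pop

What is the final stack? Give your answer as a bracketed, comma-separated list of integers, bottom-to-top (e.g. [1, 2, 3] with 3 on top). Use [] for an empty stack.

After 'push 15': [15]
After 'push 19': [15, 19]
After 'push 12': [15, 19, 12]
After 'push 15': [15, 19, 12, 15]
After 'push 5': [15, 19, 12, 15, 5]
After 'mul': [15, 19, 12, 75]
After 'dup': [15, 19, 12, 75, 75]
After 'sub': [15, 19, 12, 0]
After 'push 0': [15, 19, 12, 0, 0]
After 'push 1': [15, 19, 12, 0, 0, 1]
After 'div': [15, 19, 12, 0, 0]
After 'over': [15, 19, 12, 0, 0, 0]
After 'pick 1': [15, 19, 12, 0, 0, 0, 0]
After 'push -3': [15, 19, 12, 0, 0, 0, 0, -3]
After 'sub': [15, 19, 12, 0, 0, 0, 3]
After 'push 8': [15, 19, 12, 0, 0, 0, 3, 8]
After 'pick 3': [15, 19, 12, 0, 0, 0, 3, 8, 0]
After 'pop': [15, 19, 12, 0, 0, 0, 3, 8]

Answer: [15, 19, 12, 0, 0, 0, 3, 8]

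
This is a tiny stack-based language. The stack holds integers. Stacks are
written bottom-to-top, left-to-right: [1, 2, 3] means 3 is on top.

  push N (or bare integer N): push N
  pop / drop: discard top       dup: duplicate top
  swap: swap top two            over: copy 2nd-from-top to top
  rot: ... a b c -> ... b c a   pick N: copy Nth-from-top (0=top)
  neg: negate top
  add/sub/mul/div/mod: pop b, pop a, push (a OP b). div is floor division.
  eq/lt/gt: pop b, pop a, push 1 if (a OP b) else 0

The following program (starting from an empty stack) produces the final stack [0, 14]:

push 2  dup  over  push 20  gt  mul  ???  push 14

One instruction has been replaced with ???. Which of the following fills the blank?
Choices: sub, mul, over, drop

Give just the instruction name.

Stack before ???: [2, 0]
Stack after ???:  [0]
Checking each choice:
  sub: produces [2, 14]
  mul: MATCH
  over: produces [2, 0, 2, 14]
  drop: produces [2, 14]


Answer: mul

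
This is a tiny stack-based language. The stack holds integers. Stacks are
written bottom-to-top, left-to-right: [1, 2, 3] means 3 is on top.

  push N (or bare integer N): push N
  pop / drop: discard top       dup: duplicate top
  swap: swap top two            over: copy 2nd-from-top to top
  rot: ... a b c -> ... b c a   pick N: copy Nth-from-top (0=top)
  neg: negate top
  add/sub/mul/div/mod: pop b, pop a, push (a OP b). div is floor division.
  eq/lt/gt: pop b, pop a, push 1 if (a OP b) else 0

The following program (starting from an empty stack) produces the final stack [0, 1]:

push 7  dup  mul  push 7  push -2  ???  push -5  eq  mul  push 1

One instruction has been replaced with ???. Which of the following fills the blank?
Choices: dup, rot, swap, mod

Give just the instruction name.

Stack before ???: [49, 7, -2]
Stack after ???:  [49, -1]
Checking each choice:
  dup: produces [49, 7, 0, 1]
  rot: produces [7, 0, 1]
  swap: produces [49, 0, 1]
  mod: MATCH


Answer: mod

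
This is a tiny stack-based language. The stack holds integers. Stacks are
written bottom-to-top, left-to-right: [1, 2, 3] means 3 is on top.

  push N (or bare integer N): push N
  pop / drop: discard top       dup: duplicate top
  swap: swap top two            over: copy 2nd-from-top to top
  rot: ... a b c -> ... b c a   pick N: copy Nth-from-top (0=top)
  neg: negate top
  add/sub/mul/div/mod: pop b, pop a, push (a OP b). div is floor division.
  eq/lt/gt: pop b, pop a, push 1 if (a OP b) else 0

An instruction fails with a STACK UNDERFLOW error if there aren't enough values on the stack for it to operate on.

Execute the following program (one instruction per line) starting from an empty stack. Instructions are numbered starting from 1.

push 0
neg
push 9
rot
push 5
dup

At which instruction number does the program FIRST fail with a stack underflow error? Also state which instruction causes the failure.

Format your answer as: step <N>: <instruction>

Step 1 ('push 0'): stack = [0], depth = 1
Step 2 ('neg'): stack = [0], depth = 1
Step 3 ('push 9'): stack = [0, 9], depth = 2
Step 4 ('rot'): needs 3 value(s) but depth is 2 — STACK UNDERFLOW

Answer: step 4: rot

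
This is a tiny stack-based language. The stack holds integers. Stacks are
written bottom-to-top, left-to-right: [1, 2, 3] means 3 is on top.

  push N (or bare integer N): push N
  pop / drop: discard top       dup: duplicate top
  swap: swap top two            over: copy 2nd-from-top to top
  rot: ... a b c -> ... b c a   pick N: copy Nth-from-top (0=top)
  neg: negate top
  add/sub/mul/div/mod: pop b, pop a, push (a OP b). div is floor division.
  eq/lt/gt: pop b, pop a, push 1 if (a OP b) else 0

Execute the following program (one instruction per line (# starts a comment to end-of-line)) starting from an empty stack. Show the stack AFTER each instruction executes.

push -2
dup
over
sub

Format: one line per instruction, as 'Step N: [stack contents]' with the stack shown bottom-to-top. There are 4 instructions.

Step 1: [-2]
Step 2: [-2, -2]
Step 3: [-2, -2, -2]
Step 4: [-2, 0]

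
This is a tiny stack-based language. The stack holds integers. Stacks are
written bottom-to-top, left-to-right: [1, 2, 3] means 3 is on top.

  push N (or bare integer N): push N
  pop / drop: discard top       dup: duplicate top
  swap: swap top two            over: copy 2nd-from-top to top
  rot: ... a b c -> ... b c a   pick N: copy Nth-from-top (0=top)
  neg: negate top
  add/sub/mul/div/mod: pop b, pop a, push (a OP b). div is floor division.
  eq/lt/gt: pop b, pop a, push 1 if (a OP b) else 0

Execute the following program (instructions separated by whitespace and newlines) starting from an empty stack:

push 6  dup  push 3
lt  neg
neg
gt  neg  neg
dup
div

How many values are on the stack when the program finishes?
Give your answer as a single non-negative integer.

After 'push 6': stack = [6] (depth 1)
After 'dup': stack = [6, 6] (depth 2)
After 'push 3': stack = [6, 6, 3] (depth 3)
After 'lt': stack = [6, 0] (depth 2)
After 'neg': stack = [6, 0] (depth 2)
After 'neg': stack = [6, 0] (depth 2)
After 'gt': stack = [1] (depth 1)
After 'neg': stack = [-1] (depth 1)
After 'neg': stack = [1] (depth 1)
After 'dup': stack = [1, 1] (depth 2)
After 'div': stack = [1] (depth 1)

Answer: 1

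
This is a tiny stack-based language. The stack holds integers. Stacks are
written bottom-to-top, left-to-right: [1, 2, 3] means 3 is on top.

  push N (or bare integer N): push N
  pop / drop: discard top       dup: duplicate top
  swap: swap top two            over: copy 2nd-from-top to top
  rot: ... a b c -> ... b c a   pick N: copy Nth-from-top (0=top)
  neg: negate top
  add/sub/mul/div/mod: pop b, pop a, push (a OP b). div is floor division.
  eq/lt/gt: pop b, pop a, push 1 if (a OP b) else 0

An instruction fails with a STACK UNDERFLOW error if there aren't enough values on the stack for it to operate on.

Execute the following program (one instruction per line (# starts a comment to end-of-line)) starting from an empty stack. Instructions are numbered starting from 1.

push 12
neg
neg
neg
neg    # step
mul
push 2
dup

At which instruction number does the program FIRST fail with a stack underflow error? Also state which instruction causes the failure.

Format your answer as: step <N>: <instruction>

Step 1 ('push 12'): stack = [12], depth = 1
Step 2 ('neg'): stack = [-12], depth = 1
Step 3 ('neg'): stack = [12], depth = 1
Step 4 ('neg'): stack = [-12], depth = 1
Step 5 ('neg'): stack = [12], depth = 1
Step 6 ('mul'): needs 2 value(s) but depth is 1 — STACK UNDERFLOW

Answer: step 6: mul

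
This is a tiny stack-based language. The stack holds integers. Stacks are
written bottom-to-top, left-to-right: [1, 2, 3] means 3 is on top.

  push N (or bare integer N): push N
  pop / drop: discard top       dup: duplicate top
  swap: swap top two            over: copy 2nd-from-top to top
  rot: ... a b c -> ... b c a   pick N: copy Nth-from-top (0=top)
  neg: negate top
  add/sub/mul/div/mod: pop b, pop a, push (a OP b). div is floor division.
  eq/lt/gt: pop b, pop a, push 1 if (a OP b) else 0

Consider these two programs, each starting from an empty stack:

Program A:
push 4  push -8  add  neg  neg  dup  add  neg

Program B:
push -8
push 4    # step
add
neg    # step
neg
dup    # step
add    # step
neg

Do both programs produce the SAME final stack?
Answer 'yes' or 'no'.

Answer: yes

Derivation:
Program A trace:
  After 'push 4': [4]
  After 'push -8': [4, -8]
  After 'add': [-4]
  After 'neg': [4]
  After 'neg': [-4]
  After 'dup': [-4, -4]
  After 'add': [-8]
  After 'neg': [8]
Program A final stack: [8]

Program B trace:
  After 'push -8': [-8]
  After 'push 4': [-8, 4]
  After 'add': [-4]
  After 'neg': [4]
  After 'neg': [-4]
  After 'dup': [-4, -4]
  After 'add': [-8]
  After 'neg': [8]
Program B final stack: [8]
Same: yes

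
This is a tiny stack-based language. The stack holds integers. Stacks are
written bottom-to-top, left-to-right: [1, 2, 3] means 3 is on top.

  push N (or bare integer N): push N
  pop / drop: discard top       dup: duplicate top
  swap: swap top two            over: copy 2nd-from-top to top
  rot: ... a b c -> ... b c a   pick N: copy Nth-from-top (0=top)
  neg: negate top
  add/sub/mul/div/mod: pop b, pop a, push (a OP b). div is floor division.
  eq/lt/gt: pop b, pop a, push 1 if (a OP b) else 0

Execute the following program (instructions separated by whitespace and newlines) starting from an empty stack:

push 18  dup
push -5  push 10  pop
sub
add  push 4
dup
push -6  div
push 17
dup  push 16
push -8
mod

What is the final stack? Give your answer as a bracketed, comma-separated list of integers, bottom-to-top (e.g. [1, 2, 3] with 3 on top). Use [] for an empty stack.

After 'push 18': [18]
After 'dup': [18, 18]
After 'push -5': [18, 18, -5]
After 'push 10': [18, 18, -5, 10]
After 'pop': [18, 18, -5]
After 'sub': [18, 23]
After 'add': [41]
After 'push 4': [41, 4]
After 'dup': [41, 4, 4]
After 'push -6': [41, 4, 4, -6]
After 'div': [41, 4, -1]
After 'push 17': [41, 4, -1, 17]
After 'dup': [41, 4, -1, 17, 17]
After 'push 16': [41, 4, -1, 17, 17, 16]
After 'push -8': [41, 4, -1, 17, 17, 16, -8]
After 'mod': [41, 4, -1, 17, 17, 0]

Answer: [41, 4, -1, 17, 17, 0]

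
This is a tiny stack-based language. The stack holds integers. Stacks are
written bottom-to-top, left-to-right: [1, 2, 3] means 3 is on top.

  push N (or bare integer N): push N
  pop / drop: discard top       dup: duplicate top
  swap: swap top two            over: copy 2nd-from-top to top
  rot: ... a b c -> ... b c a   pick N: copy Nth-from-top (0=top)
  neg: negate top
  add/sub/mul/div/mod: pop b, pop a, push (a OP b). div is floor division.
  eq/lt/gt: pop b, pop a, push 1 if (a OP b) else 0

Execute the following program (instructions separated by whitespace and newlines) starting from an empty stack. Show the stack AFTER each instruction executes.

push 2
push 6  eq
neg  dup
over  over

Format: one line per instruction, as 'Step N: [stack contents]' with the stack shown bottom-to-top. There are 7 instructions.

Step 1: [2]
Step 2: [2, 6]
Step 3: [0]
Step 4: [0]
Step 5: [0, 0]
Step 6: [0, 0, 0]
Step 7: [0, 0, 0, 0]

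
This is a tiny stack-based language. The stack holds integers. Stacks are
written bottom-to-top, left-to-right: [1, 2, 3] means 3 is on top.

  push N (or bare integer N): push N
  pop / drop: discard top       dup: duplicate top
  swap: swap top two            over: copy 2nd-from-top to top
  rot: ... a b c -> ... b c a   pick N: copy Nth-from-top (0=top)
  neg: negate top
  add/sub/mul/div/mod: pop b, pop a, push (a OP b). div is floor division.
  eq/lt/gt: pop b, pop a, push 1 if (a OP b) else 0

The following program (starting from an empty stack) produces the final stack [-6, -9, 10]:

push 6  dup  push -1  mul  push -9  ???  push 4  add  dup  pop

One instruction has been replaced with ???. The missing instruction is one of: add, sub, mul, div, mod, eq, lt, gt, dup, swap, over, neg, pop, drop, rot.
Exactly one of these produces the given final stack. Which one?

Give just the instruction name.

Answer: rot

Derivation:
Stack before ???: [6, -6, -9]
Stack after ???:  [-6, -9, 6]
The instruction that transforms [6, -6, -9] -> [-6, -9, 6] is: rot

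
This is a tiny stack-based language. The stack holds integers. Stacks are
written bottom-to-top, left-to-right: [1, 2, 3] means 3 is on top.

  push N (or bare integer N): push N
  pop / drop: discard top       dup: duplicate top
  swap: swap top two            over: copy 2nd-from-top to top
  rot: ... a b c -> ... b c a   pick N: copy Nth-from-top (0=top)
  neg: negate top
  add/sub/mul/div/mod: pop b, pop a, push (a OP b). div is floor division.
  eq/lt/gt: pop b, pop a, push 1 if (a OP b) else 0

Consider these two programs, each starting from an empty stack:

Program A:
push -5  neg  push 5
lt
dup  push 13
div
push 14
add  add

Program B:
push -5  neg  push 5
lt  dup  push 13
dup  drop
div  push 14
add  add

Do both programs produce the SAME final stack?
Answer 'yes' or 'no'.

Answer: yes

Derivation:
Program A trace:
  After 'push -5': [-5]
  After 'neg': [5]
  After 'push 5': [5, 5]
  After 'lt': [0]
  After 'dup': [0, 0]
  After 'push 13': [0, 0, 13]
  After 'div': [0, 0]
  After 'push 14': [0, 0, 14]
  After 'add': [0, 14]
  After 'add': [14]
Program A final stack: [14]

Program B trace:
  After 'push -5': [-5]
  After 'neg': [5]
  After 'push 5': [5, 5]
  After 'lt': [0]
  After 'dup': [0, 0]
  After 'push 13': [0, 0, 13]
  After 'dup': [0, 0, 13, 13]
  After 'drop': [0, 0, 13]
  After 'div': [0, 0]
  After 'push 14': [0, 0, 14]
  After 'add': [0, 14]
  After 'add': [14]
Program B final stack: [14]
Same: yes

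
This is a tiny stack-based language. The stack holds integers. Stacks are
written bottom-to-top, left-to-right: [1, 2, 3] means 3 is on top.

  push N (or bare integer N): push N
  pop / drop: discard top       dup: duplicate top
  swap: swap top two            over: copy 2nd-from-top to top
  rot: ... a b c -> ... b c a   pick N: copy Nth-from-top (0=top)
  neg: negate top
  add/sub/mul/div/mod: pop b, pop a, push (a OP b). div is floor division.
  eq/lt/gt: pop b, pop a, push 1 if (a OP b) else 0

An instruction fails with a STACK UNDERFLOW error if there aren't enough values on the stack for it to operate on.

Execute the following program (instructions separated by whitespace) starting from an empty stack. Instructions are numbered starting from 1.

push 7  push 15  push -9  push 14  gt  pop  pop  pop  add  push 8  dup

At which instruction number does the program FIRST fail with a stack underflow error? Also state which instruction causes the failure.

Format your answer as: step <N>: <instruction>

Answer: step 9: add

Derivation:
Step 1 ('push 7'): stack = [7], depth = 1
Step 2 ('push 15'): stack = [7, 15], depth = 2
Step 3 ('push -9'): stack = [7, 15, -9], depth = 3
Step 4 ('push 14'): stack = [7, 15, -9, 14], depth = 4
Step 5 ('gt'): stack = [7, 15, 0], depth = 3
Step 6 ('pop'): stack = [7, 15], depth = 2
Step 7 ('pop'): stack = [7], depth = 1
Step 8 ('pop'): stack = [], depth = 0
Step 9 ('add'): needs 2 value(s) but depth is 0 — STACK UNDERFLOW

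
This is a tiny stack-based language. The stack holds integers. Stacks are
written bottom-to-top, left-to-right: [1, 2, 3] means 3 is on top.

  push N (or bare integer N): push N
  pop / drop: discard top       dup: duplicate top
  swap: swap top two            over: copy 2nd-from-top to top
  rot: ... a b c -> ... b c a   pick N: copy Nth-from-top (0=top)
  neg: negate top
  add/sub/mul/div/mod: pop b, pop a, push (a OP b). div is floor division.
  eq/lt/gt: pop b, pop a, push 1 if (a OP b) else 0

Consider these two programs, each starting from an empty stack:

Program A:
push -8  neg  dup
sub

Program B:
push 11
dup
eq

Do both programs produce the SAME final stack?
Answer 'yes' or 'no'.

Program A trace:
  After 'push -8': [-8]
  After 'neg': [8]
  After 'dup': [8, 8]
  After 'sub': [0]
Program A final stack: [0]

Program B trace:
  After 'push 11': [11]
  After 'dup': [11, 11]
  After 'eq': [1]
Program B final stack: [1]
Same: no

Answer: no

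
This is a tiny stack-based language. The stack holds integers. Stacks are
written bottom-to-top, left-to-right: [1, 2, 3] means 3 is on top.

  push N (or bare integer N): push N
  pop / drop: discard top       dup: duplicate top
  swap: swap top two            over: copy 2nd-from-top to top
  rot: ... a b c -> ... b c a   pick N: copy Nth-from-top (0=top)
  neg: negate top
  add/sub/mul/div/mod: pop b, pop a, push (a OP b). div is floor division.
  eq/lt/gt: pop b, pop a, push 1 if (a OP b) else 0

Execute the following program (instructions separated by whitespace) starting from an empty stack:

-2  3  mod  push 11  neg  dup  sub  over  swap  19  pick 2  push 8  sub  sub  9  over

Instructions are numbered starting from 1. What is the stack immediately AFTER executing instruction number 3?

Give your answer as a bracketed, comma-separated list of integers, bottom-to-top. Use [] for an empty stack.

Answer: [1]

Derivation:
Step 1 ('-2'): [-2]
Step 2 ('3'): [-2, 3]
Step 3 ('mod'): [1]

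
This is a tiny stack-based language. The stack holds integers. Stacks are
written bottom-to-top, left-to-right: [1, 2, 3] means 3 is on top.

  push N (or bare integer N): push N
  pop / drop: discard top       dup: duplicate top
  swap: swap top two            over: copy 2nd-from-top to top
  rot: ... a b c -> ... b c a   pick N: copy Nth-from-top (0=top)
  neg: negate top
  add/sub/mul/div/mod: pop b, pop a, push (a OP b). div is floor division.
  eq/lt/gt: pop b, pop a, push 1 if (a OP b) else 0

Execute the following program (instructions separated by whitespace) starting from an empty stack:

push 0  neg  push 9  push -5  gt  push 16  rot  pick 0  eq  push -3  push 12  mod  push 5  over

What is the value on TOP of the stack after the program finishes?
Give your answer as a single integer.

Answer: 9

Derivation:
After 'push 0': [0]
After 'neg': [0]
After 'push 9': [0, 9]
After 'push -5': [0, 9, -5]
After 'gt': [0, 1]
After 'push 16': [0, 1, 16]
After 'rot': [1, 16, 0]
After 'pick 0': [1, 16, 0, 0]
After 'eq': [1, 16, 1]
After 'push -3': [1, 16, 1, -3]
After 'push 12': [1, 16, 1, -3, 12]
After 'mod': [1, 16, 1, 9]
After 'push 5': [1, 16, 1, 9, 5]
After 'over': [1, 16, 1, 9, 5, 9]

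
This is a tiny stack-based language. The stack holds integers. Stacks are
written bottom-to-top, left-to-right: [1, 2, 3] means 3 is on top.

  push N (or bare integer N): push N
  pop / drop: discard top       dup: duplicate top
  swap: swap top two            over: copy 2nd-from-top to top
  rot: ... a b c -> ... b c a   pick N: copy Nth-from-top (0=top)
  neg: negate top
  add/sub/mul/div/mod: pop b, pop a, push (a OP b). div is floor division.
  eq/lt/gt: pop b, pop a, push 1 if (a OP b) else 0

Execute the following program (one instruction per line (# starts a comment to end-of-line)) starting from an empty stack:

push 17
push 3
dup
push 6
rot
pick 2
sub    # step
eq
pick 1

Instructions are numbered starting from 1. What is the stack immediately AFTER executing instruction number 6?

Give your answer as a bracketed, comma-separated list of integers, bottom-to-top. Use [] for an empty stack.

Answer: [17, 3, 6, 3, 3]

Derivation:
Step 1 ('push 17'): [17]
Step 2 ('push 3'): [17, 3]
Step 3 ('dup'): [17, 3, 3]
Step 4 ('push 6'): [17, 3, 3, 6]
Step 5 ('rot'): [17, 3, 6, 3]
Step 6 ('pick 2'): [17, 3, 6, 3, 3]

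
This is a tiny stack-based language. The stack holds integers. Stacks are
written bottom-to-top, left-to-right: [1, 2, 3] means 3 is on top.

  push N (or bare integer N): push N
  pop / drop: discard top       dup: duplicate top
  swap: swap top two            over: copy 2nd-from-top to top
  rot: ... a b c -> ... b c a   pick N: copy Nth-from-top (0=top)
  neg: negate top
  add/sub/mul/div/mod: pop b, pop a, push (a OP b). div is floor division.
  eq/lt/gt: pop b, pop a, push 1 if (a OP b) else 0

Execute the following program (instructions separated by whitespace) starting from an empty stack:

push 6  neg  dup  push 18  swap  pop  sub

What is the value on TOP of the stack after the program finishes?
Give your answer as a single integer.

Answer: -24

Derivation:
After 'push 6': [6]
After 'neg': [-6]
After 'dup': [-6, -6]
After 'push 18': [-6, -6, 18]
After 'swap': [-6, 18, -6]
After 'pop': [-6, 18]
After 'sub': [-24]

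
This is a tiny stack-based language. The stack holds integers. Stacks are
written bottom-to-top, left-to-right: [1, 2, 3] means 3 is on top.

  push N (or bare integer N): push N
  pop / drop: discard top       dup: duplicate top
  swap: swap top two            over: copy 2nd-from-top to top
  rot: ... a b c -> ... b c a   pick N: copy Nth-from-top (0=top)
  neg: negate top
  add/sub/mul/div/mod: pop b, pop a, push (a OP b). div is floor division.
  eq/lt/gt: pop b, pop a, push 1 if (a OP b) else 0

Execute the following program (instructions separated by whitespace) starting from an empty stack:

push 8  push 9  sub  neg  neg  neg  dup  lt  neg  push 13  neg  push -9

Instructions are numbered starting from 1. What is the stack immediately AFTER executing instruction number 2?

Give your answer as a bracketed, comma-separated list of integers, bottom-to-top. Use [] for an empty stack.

Answer: [8, 9]

Derivation:
Step 1 ('push 8'): [8]
Step 2 ('push 9'): [8, 9]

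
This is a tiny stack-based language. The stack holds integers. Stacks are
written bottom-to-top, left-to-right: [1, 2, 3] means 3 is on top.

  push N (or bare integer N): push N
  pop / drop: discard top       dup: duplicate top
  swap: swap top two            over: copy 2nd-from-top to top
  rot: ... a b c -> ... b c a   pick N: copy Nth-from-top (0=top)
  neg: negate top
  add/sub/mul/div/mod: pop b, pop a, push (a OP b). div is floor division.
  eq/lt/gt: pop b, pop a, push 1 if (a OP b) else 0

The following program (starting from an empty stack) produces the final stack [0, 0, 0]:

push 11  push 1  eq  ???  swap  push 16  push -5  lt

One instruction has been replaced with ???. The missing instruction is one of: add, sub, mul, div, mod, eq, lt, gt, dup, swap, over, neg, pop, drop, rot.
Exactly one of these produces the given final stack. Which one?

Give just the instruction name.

Answer: dup

Derivation:
Stack before ???: [0]
Stack after ???:  [0, 0]
The instruction that transforms [0] -> [0, 0] is: dup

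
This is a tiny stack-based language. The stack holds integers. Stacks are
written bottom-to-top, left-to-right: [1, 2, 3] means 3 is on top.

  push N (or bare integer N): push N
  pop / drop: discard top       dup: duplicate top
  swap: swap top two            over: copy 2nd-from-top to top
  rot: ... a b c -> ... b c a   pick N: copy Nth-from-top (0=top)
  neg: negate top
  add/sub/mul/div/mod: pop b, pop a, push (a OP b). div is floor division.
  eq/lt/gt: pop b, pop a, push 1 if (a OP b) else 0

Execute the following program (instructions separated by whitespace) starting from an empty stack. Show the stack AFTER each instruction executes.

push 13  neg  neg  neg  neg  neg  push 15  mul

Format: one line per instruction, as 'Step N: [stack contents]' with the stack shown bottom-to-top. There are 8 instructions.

Step 1: [13]
Step 2: [-13]
Step 3: [13]
Step 4: [-13]
Step 5: [13]
Step 6: [-13]
Step 7: [-13, 15]
Step 8: [-195]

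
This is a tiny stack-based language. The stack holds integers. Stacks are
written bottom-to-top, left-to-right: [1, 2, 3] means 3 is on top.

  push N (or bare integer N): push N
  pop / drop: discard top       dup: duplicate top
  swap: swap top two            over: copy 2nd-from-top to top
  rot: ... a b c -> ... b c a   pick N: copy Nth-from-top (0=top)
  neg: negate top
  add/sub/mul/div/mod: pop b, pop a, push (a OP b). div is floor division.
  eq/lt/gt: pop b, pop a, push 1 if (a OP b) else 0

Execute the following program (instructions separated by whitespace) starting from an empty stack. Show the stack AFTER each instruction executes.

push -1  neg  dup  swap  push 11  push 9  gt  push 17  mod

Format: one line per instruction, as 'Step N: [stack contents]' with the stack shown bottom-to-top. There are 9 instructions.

Step 1: [-1]
Step 2: [1]
Step 3: [1, 1]
Step 4: [1, 1]
Step 5: [1, 1, 11]
Step 6: [1, 1, 11, 9]
Step 7: [1, 1, 1]
Step 8: [1, 1, 1, 17]
Step 9: [1, 1, 1]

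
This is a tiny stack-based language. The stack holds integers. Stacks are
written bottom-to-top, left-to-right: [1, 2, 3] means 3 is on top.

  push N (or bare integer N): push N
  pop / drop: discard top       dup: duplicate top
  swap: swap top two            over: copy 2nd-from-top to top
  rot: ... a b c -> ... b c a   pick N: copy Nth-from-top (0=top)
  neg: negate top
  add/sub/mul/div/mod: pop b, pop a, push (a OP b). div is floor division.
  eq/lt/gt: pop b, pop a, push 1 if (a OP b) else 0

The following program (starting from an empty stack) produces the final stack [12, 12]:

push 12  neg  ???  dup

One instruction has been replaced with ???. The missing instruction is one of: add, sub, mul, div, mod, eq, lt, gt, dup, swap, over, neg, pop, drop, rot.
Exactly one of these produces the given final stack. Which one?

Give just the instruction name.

Answer: neg

Derivation:
Stack before ???: [-12]
Stack after ???:  [12]
The instruction that transforms [-12] -> [12] is: neg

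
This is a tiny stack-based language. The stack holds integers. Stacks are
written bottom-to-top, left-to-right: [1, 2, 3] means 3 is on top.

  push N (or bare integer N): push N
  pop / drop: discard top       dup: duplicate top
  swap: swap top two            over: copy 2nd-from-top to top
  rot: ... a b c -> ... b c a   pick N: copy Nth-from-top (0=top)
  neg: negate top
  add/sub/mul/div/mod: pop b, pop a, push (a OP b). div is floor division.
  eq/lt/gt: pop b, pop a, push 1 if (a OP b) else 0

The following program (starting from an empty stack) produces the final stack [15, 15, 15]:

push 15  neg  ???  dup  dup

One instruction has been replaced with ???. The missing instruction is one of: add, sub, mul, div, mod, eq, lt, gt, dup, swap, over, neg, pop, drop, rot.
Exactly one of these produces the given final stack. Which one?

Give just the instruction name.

Stack before ???: [-15]
Stack after ???:  [15]
The instruction that transforms [-15] -> [15] is: neg

Answer: neg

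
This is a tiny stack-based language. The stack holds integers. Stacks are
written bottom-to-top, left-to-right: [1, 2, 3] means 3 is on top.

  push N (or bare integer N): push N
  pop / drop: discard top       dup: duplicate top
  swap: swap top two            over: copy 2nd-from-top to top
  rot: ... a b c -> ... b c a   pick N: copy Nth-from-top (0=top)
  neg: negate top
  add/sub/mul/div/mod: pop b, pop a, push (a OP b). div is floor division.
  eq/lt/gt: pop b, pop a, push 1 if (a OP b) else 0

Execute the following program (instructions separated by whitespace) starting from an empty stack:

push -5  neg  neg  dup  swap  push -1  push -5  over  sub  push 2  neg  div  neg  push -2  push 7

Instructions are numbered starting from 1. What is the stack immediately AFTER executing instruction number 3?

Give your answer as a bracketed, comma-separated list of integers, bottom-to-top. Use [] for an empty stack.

Step 1 ('push -5'): [-5]
Step 2 ('neg'): [5]
Step 3 ('neg'): [-5]

Answer: [-5]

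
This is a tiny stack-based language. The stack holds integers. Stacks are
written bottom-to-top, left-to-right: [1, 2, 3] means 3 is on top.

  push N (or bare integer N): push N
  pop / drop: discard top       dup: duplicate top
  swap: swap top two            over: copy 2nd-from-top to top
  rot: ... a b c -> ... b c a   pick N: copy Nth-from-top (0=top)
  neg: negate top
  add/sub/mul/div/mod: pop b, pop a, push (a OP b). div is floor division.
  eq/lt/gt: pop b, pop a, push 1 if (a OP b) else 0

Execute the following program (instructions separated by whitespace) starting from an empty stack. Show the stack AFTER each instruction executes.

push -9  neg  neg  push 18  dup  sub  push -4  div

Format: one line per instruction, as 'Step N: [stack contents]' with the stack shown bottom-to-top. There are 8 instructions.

Step 1: [-9]
Step 2: [9]
Step 3: [-9]
Step 4: [-9, 18]
Step 5: [-9, 18, 18]
Step 6: [-9, 0]
Step 7: [-9, 0, -4]
Step 8: [-9, 0]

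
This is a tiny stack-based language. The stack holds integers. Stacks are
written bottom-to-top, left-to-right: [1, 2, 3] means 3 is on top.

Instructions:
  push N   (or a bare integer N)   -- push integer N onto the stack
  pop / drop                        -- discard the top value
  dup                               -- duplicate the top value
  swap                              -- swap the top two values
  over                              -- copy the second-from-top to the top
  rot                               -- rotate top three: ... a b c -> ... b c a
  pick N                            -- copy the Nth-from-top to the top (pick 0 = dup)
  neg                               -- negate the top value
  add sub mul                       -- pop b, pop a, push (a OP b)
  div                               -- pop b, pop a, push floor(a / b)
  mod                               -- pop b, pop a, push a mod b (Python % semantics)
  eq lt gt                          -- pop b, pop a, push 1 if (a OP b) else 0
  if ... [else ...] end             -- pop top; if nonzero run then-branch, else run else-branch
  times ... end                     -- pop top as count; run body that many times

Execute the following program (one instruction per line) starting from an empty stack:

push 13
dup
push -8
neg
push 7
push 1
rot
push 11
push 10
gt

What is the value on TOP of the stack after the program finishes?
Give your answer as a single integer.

Answer: 1

Derivation:
After 'push 13': [13]
After 'dup': [13, 13]
After 'push -8': [13, 13, -8]
After 'neg': [13, 13, 8]
After 'push 7': [13, 13, 8, 7]
After 'push 1': [13, 13, 8, 7, 1]
After 'rot': [13, 13, 7, 1, 8]
After 'push 11': [13, 13, 7, 1, 8, 11]
After 'push 10': [13, 13, 7, 1, 8, 11, 10]
After 'gt': [13, 13, 7, 1, 8, 1]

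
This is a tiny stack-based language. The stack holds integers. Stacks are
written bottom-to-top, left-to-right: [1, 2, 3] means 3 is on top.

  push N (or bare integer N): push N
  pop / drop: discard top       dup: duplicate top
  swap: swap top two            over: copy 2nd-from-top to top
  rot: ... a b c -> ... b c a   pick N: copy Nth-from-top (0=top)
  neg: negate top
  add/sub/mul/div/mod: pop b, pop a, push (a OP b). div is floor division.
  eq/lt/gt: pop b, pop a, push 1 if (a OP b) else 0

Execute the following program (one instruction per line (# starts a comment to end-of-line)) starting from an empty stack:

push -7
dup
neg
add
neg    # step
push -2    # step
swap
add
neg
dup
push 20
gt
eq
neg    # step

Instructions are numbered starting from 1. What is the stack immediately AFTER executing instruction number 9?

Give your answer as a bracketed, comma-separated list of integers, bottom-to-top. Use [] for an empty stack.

Answer: [2]

Derivation:
Step 1 ('push -7'): [-7]
Step 2 ('dup'): [-7, -7]
Step 3 ('neg'): [-7, 7]
Step 4 ('add'): [0]
Step 5 ('neg'): [0]
Step 6 ('push -2'): [0, -2]
Step 7 ('swap'): [-2, 0]
Step 8 ('add'): [-2]
Step 9 ('neg'): [2]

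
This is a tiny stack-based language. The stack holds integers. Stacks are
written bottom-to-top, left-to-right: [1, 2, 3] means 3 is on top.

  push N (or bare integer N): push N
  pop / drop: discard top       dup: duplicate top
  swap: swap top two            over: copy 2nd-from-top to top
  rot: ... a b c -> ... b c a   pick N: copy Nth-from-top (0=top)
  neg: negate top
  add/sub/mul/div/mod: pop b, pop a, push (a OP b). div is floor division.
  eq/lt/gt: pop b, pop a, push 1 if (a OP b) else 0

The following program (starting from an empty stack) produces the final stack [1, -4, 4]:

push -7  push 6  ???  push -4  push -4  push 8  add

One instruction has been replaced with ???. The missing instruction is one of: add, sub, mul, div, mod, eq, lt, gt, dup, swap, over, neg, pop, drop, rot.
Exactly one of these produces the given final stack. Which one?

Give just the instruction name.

Answer: lt

Derivation:
Stack before ???: [-7, 6]
Stack after ???:  [1]
The instruction that transforms [-7, 6] -> [1] is: lt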